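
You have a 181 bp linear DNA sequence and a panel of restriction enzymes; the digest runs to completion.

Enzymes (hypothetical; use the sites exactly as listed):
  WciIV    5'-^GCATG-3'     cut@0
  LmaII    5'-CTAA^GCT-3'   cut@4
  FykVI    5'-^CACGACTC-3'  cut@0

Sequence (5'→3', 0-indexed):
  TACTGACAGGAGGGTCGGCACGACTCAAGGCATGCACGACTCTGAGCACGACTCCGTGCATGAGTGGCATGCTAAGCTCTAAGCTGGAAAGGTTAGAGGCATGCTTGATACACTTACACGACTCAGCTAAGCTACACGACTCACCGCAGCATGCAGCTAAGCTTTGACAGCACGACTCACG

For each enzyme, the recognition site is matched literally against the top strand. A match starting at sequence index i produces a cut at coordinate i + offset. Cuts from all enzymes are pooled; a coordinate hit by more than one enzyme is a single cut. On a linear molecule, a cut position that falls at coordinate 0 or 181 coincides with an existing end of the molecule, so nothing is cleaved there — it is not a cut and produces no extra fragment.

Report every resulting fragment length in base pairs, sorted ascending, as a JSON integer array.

[4,5,7,9,9,10,11,11,11,12,12,14,14,16,18,18]

Scan for sites:
  WciIV (GCATG, off=0): starts [29, 57, 66, 98, 148] → cuts [29, 57, 66, 98, 148]
  LmaII (CTAAGCT, off=4): starts [71, 78, 126, 156] → cuts [75, 82, 130, 160]
  FykVI (CACGACTC, off=0): starts [18, 34, 46, 116, 134, 170] → cuts [18, 34, 46, 116, 134, 170]

All cut coordinates (distinct, sorted): [18, 29, 34, 46, 57, 66, 75, 82, 98, 116, 130, 134, 148, 160, 170]

Fragments:
  [0,18): 18 bp
  [18,29): 11 bp
  [29,34): 5 bp
  [34,46): 12 bp
  [46,57): 11 bp
  [57,66): 9 bp
  [66,75): 9 bp
  [75,82): 7 bp
  [82,98): 16 bp
  [98,116): 18 bp
  [116,130): 14 bp
  [130,134): 4 bp
  [134,148): 14 bp
  [148,160): 12 bp
  [160,170): 10 bp
  [170,181): 11 bp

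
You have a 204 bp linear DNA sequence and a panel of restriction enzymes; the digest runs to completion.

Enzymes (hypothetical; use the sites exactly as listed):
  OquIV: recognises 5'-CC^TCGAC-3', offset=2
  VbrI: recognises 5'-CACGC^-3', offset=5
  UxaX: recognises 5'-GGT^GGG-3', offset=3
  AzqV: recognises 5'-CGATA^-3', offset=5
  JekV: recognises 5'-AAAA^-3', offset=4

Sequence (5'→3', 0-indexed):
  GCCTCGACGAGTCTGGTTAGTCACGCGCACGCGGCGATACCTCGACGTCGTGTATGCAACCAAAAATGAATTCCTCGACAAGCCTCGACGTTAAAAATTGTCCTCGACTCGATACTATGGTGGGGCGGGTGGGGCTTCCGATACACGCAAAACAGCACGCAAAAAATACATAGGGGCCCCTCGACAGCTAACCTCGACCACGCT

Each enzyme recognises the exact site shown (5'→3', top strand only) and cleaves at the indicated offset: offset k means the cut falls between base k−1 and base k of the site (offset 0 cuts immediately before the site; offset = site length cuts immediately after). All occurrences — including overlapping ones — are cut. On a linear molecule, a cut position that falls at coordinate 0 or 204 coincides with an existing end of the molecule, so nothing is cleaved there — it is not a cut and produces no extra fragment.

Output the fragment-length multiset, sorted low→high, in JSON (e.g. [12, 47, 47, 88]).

[1,1,1,1,1,2,3,4,4,5,6,6,7,7,8,8,9,10,10,11,12,13,13,14,23,24]

Scan for sites:
  OquIV CCTCGAC/2: at [1, 39, 72, 82, 101, 178, 191] ⇒ [3, 41, 74, 84, 103, 180, 193]
  VbrI CACGC/5: at [21, 27, 143, 155, 198] ⇒ [26, 32, 148, 160, 203]
  UxaX GGTGGG/3: at [118, 127] ⇒ [121, 130]
  AzqV CGATA/5: at [34, 109, 138] ⇒ [39, 114, 143]
  JekV AAAA/4: at [61, 62, 92, 93, 148, 160, 161, 162] ⇒ [65, 66, 96, 97, 152, 164, 165, 166]

All cut coordinates (distinct, sorted): [3, 26, 32, 39, 41, 65, 66, 74, 84, 96, 97, 103, 114, 121, 130, 143, 148, 152, 160, 164, 165, 166, 180, 193, 203]

Fragments:
  [0,3): 3 bp
  [3,26): 23 bp
  [26,32): 6 bp
  [32,39): 7 bp
  [39,41): 2 bp
  [41,65): 24 bp
  [65,66): 1 bp
  [66,74): 8 bp
  [74,84): 10 bp
  [84,96): 12 bp
  [96,97): 1 bp
  [97,103): 6 bp
  [103,114): 11 bp
  [114,121): 7 bp
  [121,130): 9 bp
  [130,143): 13 bp
  [143,148): 5 bp
  [148,152): 4 bp
  [152,160): 8 bp
  [160,164): 4 bp
  [164,165): 1 bp
  [165,166): 1 bp
  [166,180): 14 bp
  [180,193): 13 bp
  [193,203): 10 bp
  [203,204): 1 bp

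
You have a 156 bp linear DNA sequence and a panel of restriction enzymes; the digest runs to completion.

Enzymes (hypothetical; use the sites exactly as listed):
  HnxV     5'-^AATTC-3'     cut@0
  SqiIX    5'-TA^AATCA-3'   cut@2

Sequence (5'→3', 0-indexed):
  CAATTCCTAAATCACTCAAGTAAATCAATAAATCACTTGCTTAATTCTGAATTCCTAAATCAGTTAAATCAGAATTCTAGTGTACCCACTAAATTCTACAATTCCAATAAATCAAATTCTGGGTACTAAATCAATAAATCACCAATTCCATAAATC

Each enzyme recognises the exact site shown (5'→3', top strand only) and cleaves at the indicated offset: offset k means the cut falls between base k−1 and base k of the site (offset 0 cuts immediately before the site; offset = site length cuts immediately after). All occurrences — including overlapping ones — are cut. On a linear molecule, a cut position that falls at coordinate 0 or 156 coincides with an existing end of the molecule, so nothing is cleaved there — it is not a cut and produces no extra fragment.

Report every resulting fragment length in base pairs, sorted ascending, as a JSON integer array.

[1,5,6,7,7,8,8,8,8,8,9,10,12,13,13,14,19]

Per-enzyme occurrences:
  HnxV (AATTC, off=0): starts [1, 42, 49, 72, 91, 99, 114, 143] → cuts [1, 42, 49, 72, 91, 99, 114, 143]
  SqiIX (TAAATCA, off=2): starts [7, 20, 28, 55, 64, 107, 126, 134] → cuts [9, 22, 30, 57, 66, 109, 128, 136]

Pooled cuts: [1, 9, 22, 30, 42, 49, 57, 66, 72, 91, 99, 109, 114, 128, 136, 143]

Fragments:
  [0,1): 1 bp
  [1,9): 8 bp
  [9,22): 13 bp
  [22,30): 8 bp
  [30,42): 12 bp
  [42,49): 7 bp
  [49,57): 8 bp
  [57,66): 9 bp
  [66,72): 6 bp
  [72,91): 19 bp
  [91,99): 8 bp
  [99,109): 10 bp
  [109,114): 5 bp
  [114,128): 14 bp
  [128,136): 8 bp
  [136,143): 7 bp
  [143,156): 13 bp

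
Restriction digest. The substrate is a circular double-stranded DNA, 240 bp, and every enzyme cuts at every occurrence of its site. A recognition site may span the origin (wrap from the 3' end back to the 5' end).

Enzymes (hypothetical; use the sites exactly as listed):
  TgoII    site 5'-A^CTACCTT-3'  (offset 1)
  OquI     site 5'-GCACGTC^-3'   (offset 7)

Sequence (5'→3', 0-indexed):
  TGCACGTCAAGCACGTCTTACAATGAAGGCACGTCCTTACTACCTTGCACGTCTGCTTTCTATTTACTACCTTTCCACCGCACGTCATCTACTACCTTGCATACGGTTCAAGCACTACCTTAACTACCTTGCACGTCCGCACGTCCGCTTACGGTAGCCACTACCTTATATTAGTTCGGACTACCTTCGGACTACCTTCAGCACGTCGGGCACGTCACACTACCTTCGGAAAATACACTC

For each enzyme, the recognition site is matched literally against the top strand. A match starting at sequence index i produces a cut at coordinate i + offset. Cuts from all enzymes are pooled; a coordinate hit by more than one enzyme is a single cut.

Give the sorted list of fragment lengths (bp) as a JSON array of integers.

[3,4,5,8,9,9,9,11,13,14,14,15,16,18,20,20,23,29]

Site scan:
  TgoII ACTACCTT/1: at [38, 65, 90, 113, 122, 159, 179, 190, 218] ⇒ [39, 66, 91, 114, 123, 160, 180, 191, 219]
  OquI GCACGTC/7: at [1, 10, 28, 46, 79, 130, 138, 200, 209] ⇒ [8, 17, 35, 53, 86, 137, 145, 207, 216]

All cut coordinates (distinct, sorted): [8, 17, 35, 39, 53, 66, 86, 91, 114, 123, 137, 145, 160, 180, 191, 207, 216, 219]

Fragments:
  8→17: 9 bp
  17→35: 18 bp
  35→39: 4 bp
  39→53: 14 bp
  53→66: 13 bp
  66→86: 20 bp
  86→91: 5 bp
  91→114: 23 bp
  114→123: 9 bp
  123→137: 14 bp
  137→145: 8 bp
  145→160: 15 bp
  160→180: 20 bp
  180→191: 11 bp
  191→207: 16 bp
  207→216: 9 bp
  216→219: 3 bp
  219→8 (wrap): 240-219+8 = 29 bp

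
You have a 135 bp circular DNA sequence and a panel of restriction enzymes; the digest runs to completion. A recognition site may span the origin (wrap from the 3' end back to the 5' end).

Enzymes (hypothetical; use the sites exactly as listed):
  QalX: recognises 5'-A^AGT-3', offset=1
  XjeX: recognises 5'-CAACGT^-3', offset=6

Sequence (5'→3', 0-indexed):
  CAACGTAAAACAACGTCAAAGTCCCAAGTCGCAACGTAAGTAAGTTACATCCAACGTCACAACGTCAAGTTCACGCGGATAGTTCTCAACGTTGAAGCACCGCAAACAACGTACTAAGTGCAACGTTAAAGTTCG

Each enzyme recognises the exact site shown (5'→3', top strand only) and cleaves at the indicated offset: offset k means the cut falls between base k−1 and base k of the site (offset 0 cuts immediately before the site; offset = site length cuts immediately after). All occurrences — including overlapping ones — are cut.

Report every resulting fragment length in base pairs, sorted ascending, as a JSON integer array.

[1,2,3,3,4,4,7,8,10,10,11,12,15,20,25]

Per-enzyme occurrences:
  QalX AAGT/1: at [18, 25, 37, 41, 66, 115, 128] ⇒ [19, 26, 38, 42, 67, 116, 129]
  XjeX CAACGT/6: at [0, 10, 31, 51, 59, 86, 106, 120] ⇒ [6, 16, 37, 57, 65, 92, 112, 126]

All cut coordinates (distinct, sorted): [6, 16, 19, 26, 37, 38, 42, 57, 65, 67, 92, 112, 116, 126, 129]

Fragment lengths:
  6→16: 10 bp
  16→19: 3 bp
  19→26: 7 bp
  26→37: 11 bp
  37→38: 1 bp
  38→42: 4 bp
  42→57: 15 bp
  57→65: 8 bp
  65→67: 2 bp
  67→92: 25 bp
  92→112: 20 bp
  112→116: 4 bp
  116→126: 10 bp
  126→129: 3 bp
  129→6 (wrap): 135-129+6 = 12 bp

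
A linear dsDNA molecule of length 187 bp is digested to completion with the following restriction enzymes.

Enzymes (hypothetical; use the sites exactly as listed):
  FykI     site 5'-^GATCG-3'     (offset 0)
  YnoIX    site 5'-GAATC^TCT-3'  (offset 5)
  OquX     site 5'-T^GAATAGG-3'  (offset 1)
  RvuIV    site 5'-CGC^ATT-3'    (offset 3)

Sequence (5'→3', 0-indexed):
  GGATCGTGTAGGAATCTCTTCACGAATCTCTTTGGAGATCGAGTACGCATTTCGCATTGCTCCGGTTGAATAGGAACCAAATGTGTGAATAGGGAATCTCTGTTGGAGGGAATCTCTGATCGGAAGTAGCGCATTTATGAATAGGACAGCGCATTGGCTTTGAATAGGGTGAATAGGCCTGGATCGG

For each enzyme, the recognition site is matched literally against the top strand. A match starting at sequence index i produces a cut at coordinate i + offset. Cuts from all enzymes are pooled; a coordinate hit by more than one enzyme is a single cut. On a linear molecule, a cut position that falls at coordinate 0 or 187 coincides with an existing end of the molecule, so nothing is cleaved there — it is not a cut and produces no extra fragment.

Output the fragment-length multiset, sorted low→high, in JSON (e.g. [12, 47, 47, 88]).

[1,3,6,6,7,8,9,9,11,12,12,12,12,14,15,15,16,19]

Site scan:
  FykI (GATCG, off=0): starts [1, 36, 117, 181] → cuts [1, 36, 117, 181]
  YnoIX (GAATCTCT, off=5): starts [11, 23, 93, 109] → cuts [16, 28, 98, 114]
  OquX (TGAATAGG, off=1): starts [66, 85, 137, 160, 169] → cuts [67, 86, 138, 161, 170]
  RvuIV (CGCATT, off=3): starts [45, 52, 129, 149] → cuts [48, 55, 132, 152]

All cut coordinates (distinct, sorted): [1, 16, 28, 36, 48, 55, 67, 86, 98, 114, 117, 132, 138, 152, 161, 170, 181]

Fragment lengths:
  [0,1): 1 bp
  [1,16): 15 bp
  [16,28): 12 bp
  [28,36): 8 bp
  [36,48): 12 bp
  [48,55): 7 bp
  [55,67): 12 bp
  [67,86): 19 bp
  [86,98): 12 bp
  [98,114): 16 bp
  [114,117): 3 bp
  [117,132): 15 bp
  [132,138): 6 bp
  [138,152): 14 bp
  [152,161): 9 bp
  [161,170): 9 bp
  [170,181): 11 bp
  [181,187): 6 bp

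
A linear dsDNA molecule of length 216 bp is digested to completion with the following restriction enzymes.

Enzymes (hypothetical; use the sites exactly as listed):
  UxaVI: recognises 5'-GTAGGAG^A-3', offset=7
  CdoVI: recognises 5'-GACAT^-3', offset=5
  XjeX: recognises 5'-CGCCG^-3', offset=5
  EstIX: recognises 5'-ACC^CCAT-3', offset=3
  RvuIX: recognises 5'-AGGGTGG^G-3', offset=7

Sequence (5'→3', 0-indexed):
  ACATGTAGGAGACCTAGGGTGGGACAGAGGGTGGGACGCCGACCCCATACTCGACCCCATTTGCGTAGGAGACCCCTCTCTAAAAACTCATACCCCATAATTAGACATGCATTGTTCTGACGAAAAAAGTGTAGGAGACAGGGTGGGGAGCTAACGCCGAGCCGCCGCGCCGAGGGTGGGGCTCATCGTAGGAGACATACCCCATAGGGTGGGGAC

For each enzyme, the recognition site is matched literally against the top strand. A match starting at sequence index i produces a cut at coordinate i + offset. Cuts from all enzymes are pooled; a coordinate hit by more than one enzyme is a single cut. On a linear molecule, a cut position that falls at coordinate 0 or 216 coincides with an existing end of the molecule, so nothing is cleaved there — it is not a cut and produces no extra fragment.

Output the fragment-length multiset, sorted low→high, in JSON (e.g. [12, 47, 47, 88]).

Per-enzyme occurrences:
  UxaVI GTAGGAGA/7: at [4, 64, 130, 187] ⇒ [11, 71, 137, 194]
  CdoVI GACAT/5: at [103, 193] ⇒ [108, 198]
  XjeX CGCCG/5: at [36, 154, 162, 167] ⇒ [41, 159, 167, 172]
  EstIX ACCCCAT/3: at [41, 53, 91, 198] ⇒ [44, 56, 94, 201]
  RvuIX AGGGTGGG/7: at [15, 27, 139, 172, 205] ⇒ [22, 34, 146, 179, 212]

Pooled cuts: [11, 22, 34, 41, 44, 56, 71, 94, 108, 137, 146, 159, 167, 172, 179, 194, 198, 201, 212]

Fragments:
  [0,11): 11 bp
  [11,22): 11 bp
  [22,34): 12 bp
  [34,41): 7 bp
  [41,44): 3 bp
  [44,56): 12 bp
  [56,71): 15 bp
  [71,94): 23 bp
  [94,108): 14 bp
  [108,137): 29 bp
  [137,146): 9 bp
  [146,159): 13 bp
  [159,167): 8 bp
  [167,172): 5 bp
  [172,179): 7 bp
  [179,194): 15 bp
  [194,198): 4 bp
  [198,201): 3 bp
  [201,212): 11 bp
  [212,216): 4 bp

[3,3,4,4,5,7,7,8,9,11,11,11,12,12,13,14,15,15,23,29]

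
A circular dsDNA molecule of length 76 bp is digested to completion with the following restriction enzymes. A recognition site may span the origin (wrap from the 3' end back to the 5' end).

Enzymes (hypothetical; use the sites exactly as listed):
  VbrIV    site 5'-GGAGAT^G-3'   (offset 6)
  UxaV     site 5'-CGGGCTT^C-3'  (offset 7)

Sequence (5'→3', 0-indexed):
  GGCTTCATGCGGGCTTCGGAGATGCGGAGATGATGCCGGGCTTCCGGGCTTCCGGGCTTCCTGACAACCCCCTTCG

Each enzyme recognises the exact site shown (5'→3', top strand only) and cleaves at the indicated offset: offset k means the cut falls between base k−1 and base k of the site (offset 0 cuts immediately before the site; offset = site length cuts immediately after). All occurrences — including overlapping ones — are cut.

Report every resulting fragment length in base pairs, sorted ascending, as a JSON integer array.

Site scan:
  VbrIV (GGAGATG, off=6): starts [17, 25] → cuts [23, 31]
  UxaV (CGGGCTTC, off=7): starts [9, 36, 44, 52, 74] → cuts [5, 16, 43, 51, 59]

All cut coordinates (distinct, sorted): [5, 16, 23, 31, 43, 51, 59]

Fragments:
  5→16: 11 bp
  16→23: 7 bp
  23→31: 8 bp
  31→43: 12 bp
  43→51: 8 bp
  51→59: 8 bp
  59→5 (wrap): 76-59+5 = 22 bp

[7,8,8,8,11,12,22]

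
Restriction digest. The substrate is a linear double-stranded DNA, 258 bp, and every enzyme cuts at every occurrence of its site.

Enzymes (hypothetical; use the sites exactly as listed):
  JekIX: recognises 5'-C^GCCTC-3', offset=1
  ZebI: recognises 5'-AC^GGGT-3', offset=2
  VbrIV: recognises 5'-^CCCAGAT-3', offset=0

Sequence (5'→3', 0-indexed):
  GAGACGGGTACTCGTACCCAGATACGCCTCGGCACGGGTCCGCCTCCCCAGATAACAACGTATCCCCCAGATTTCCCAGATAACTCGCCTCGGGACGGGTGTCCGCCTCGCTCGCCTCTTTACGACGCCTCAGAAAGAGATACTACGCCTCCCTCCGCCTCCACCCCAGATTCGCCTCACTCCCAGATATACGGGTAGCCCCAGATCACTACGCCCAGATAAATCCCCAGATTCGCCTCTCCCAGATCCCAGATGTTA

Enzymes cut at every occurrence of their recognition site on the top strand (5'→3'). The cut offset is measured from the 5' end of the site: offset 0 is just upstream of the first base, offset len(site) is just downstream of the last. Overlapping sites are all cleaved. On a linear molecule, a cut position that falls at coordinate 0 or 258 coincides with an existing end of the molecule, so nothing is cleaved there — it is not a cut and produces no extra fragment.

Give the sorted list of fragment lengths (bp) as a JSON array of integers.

[5,5,6,6,7,7,8,8,8,9,9,9,9,9,10,10,10,11,11,11,12,12,13,14,19,20]

Scan for sites:
  JekIX CGCCTC/1: at [24, 40, 85, 103, 112, 125, 145, 155, 172, 233] ⇒ [25, 41, 86, 104, 113, 126, 146, 156, 173, 234]
  ZebI ACGGGT/2: at [3, 33, 94, 190] ⇒ [5, 35, 96, 192]
  VbrIV CCCAGAT/0: at [16, 46, 65, 74, 164, 181, 199, 213, 225, 240, 247] ⇒ [16, 46, 65, 74, 164, 181, 199, 213, 225, 240, 247]

All cut coordinates (distinct, sorted): [5, 16, 25, 35, 41, 46, 65, 74, 86, 96, 104, 113, 126, 146, 156, 164, 173, 181, 192, 199, 213, 225, 234, 240, 247]

Fragments:
  [0,5): 5 bp
  [5,16): 11 bp
  [16,25): 9 bp
  [25,35): 10 bp
  [35,41): 6 bp
  [41,46): 5 bp
  [46,65): 19 bp
  [65,74): 9 bp
  [74,86): 12 bp
  [86,96): 10 bp
  [96,104): 8 bp
  [104,113): 9 bp
  [113,126): 13 bp
  [126,146): 20 bp
  [146,156): 10 bp
  [156,164): 8 bp
  [164,173): 9 bp
  [173,181): 8 bp
  [181,192): 11 bp
  [192,199): 7 bp
  [199,213): 14 bp
  [213,225): 12 bp
  [225,234): 9 bp
  [234,240): 6 bp
  [240,247): 7 bp
  [247,258): 11 bp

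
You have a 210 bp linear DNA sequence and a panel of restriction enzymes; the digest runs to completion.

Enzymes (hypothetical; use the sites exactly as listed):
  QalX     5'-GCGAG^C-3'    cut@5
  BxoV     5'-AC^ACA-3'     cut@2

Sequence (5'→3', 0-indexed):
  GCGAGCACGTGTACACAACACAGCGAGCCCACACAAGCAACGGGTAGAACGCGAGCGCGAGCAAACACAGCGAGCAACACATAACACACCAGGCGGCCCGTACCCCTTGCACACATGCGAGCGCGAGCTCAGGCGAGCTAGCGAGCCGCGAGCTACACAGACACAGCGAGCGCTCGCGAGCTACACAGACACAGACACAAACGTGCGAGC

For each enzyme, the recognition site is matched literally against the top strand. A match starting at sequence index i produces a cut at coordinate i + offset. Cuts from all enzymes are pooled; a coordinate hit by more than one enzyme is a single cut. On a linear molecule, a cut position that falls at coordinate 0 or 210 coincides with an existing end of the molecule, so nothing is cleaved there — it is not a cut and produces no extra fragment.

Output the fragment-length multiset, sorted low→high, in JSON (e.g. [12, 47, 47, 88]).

Scan for sites:
  QalX GCGAGC/5: at [0, 22, 50, 56, 69, 116, 122, 132, 140, 147, 165, 175, 204] ⇒ [5, 27, 55, 61, 74, 121, 127, 137, 145, 152, 170, 180, 209]
  BxoV ACACA/2: at [12, 17, 30, 64, 76, 83, 110, 154, 160, 182, 188, 194] ⇒ [14, 19, 32, 66, 78, 85, 112, 156, 162, 184, 190, 196]

All cut coordinates (distinct, sorted): [5, 14, 19, 27, 32, 55, 61, 66, 74, 78, 85, 112, 121, 127, 137, 145, 152, 156, 162, 170, 180, 184, 190, 196, 209]

Fragment lengths:
  [0,5): 5 bp
  [5,14): 9 bp
  [14,19): 5 bp
  [19,27): 8 bp
  [27,32): 5 bp
  [32,55): 23 bp
  [55,61): 6 bp
  [61,66): 5 bp
  [66,74): 8 bp
  [74,78): 4 bp
  [78,85): 7 bp
  [85,112): 27 bp
  [112,121): 9 bp
  [121,127): 6 bp
  [127,137): 10 bp
  [137,145): 8 bp
  [145,152): 7 bp
  [152,156): 4 bp
  [156,162): 6 bp
  [162,170): 8 bp
  [170,180): 10 bp
  [180,184): 4 bp
  [184,190): 6 bp
  [190,196): 6 bp
  [196,209): 13 bp
  [209,210): 1 bp

[1,4,4,4,5,5,5,5,6,6,6,6,6,7,7,8,8,8,8,9,9,10,10,13,23,27]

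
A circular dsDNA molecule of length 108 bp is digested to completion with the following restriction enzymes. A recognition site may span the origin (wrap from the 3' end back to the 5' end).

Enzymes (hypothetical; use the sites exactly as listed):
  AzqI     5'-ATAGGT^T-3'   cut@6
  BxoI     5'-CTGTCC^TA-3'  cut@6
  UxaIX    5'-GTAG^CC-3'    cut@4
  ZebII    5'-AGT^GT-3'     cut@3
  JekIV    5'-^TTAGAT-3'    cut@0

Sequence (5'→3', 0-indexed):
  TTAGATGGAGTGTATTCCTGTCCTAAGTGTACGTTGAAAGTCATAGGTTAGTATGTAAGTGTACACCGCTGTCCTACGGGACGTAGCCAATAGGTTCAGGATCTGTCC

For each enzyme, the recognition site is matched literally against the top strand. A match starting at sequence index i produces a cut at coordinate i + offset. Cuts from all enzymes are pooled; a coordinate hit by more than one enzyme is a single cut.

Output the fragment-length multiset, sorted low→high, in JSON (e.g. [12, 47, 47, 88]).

Site scan:
  AzqI ATAGGTT/6: at [42, 89] ⇒ [48, 95]
  BxoI CTGTCCTA/6: at [17, 68] ⇒ [23, 74]
  UxaIX GTAGCC/4: at [82] ⇒ [86]
  ZebII AGTGT/3: at [8, 25, 57] ⇒ [11, 28, 60]
  JekIV TTAGAT/0: at [0] ⇒ [0]

All cut coordinates (distinct, sorted): [0, 11, 23, 28, 48, 60, 74, 86, 95]

Fragments:
  0→11: 11 bp
  11→23: 12 bp
  23→28: 5 bp
  28→48: 20 bp
  48→60: 12 bp
  60→74: 14 bp
  74→86: 12 bp
  86→95: 9 bp
  95→0 (wrap): 108-95+0 = 13 bp

[5,9,11,12,12,12,13,14,20]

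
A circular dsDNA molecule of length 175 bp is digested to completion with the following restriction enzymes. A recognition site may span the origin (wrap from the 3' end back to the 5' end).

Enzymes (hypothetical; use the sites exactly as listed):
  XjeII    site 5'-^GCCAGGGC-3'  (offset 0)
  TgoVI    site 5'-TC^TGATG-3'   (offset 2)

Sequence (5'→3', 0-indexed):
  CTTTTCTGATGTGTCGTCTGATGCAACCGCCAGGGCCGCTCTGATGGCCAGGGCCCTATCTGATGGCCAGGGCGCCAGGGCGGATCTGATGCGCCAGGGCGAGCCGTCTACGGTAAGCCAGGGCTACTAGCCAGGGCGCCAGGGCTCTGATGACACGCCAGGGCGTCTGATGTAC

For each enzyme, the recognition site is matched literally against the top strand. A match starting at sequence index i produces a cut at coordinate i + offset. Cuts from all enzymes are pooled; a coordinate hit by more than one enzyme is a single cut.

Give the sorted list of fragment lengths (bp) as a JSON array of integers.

[5,5,6,8,8,9,10,10,11,12,13,13,13,14,14,24]

Site scan:
  XjeII (GCCAGGGC, off=0): starts [28, 46, 65, 73, 92, 116, 129, 137, 156] → cuts [28, 46, 65, 73, 92, 116, 129, 137, 156]
  TgoVI (TCTGATG, off=2): starts [4, 16, 39, 58, 84, 145, 165] → cuts [6, 18, 41, 60, 86, 147, 167]

Pooled cuts: [6, 18, 28, 41, 46, 60, 65, 73, 86, 92, 116, 129, 137, 147, 156, 167]

Fragments:
  6→18: 12 bp
  18→28: 10 bp
  28→41: 13 bp
  41→46: 5 bp
  46→60: 14 bp
  60→65: 5 bp
  65→73: 8 bp
  73→86: 13 bp
  86→92: 6 bp
  92→116: 24 bp
  116→129: 13 bp
  129→137: 8 bp
  137→147: 10 bp
  147→156: 9 bp
  156→167: 11 bp
  167→6 (wrap): 175-167+6 = 14 bp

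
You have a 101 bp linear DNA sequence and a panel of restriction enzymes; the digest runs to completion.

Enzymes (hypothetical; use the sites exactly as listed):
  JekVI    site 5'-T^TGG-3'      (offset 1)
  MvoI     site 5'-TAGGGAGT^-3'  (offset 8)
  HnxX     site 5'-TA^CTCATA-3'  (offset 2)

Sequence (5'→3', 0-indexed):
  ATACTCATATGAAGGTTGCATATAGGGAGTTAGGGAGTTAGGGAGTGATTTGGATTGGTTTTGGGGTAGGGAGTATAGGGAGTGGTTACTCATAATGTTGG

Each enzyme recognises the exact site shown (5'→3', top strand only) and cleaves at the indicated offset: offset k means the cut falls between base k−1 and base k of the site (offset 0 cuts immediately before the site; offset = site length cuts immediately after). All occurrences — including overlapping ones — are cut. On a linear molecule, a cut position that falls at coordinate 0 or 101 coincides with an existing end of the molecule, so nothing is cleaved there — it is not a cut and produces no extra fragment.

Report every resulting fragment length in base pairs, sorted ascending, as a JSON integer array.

[3,3,4,5,5,6,8,8,9,10,13,27]

Scan for sites:
  JekVI TTGG/1: at [49, 54, 60, 97] ⇒ [50, 55, 61, 98]
  MvoI TAGGGAGT/8: at [22, 30, 38, 66, 75] ⇒ [30, 38, 46, 74, 83]
  HnxX TACTCATA/2: at [1, 86] ⇒ [3, 88]

Pooled cuts: [3, 30, 38, 46, 50, 55, 61, 74, 83, 88, 98]

Fragment lengths:
  [0,3): 3 bp
  [3,30): 27 bp
  [30,38): 8 bp
  [38,46): 8 bp
  [46,50): 4 bp
  [50,55): 5 bp
  [55,61): 6 bp
  [61,74): 13 bp
  [74,83): 9 bp
  [83,88): 5 bp
  [88,98): 10 bp
  [98,101): 3 bp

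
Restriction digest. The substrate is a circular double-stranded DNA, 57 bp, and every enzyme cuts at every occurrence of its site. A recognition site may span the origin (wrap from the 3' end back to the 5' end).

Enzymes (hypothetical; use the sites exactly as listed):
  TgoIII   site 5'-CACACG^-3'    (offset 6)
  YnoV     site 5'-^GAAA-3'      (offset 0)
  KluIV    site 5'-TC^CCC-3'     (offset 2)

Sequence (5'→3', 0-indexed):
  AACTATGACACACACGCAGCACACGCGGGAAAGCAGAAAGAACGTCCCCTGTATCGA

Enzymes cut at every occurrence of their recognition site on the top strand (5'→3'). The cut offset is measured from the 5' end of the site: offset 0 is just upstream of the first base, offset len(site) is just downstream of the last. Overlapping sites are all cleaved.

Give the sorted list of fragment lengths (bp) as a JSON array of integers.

Scan for sites:
  TgoIII CACACG/6: at [10, 19] ⇒ [16, 25]
  YnoV GAAA/0: at [28, 35, 55] ⇒ [28, 35, 55]
  KluIV TCCCC/2: at [44] ⇒ [46]

Pooled cuts: [16, 25, 28, 35, 46, 55]

Fragment lengths:
  16→25: 9 bp
  25→28: 3 bp
  28→35: 7 bp
  35→46: 11 bp
  46→55: 9 bp
  55→16 (wrap): 57-55+16 = 18 bp

[3,7,9,9,11,18]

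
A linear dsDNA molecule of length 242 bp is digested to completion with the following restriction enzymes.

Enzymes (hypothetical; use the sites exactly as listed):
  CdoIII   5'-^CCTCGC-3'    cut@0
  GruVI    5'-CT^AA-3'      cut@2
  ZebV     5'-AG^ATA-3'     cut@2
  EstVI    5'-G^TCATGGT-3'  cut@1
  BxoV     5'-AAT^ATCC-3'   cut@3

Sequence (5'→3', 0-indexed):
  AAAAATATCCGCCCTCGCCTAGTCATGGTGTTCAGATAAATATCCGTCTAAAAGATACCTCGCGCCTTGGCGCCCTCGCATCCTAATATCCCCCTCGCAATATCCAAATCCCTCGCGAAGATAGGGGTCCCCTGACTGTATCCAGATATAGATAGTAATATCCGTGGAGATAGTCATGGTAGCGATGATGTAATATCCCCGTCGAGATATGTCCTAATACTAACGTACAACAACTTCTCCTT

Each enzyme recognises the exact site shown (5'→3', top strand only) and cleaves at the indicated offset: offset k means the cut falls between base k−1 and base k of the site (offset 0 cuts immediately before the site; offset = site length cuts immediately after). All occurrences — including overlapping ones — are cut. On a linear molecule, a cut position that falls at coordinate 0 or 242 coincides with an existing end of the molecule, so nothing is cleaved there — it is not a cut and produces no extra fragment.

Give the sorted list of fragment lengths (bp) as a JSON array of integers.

Scan for sites:
  CdoIII CCTCGC/0: at [12, 57, 73, 92, 110] ⇒ [12, 57, 73, 92, 110]
  GruVI CTAA/2: at [47, 82, 213, 219] ⇒ [49, 84, 215, 221]
  ZebV AGATA/2: at [33, 52, 118, 143, 149, 167, 204] ⇒ [35, 54, 120, 145, 151, 169, 206]
  EstVI GTCATGGT/1: at [21, 172] ⇒ [22, 173]
  BxoV AATATCC/3: at [3, 38, 84, 98, 156, 191] ⇒ [6, 41, 87, 101, 159, 194]

Pooled cuts: [6, 12, 22, 35, 41, 49, 54, 57, 73, 84, 87, 92, 101, 110, 120, 145, 151, 159, 169, 173, 194, 206, 215, 221]

Fragment lengths:
  [0,6): 6 bp
  [6,12): 6 bp
  [12,22): 10 bp
  [22,35): 13 bp
  [35,41): 6 bp
  [41,49): 8 bp
  [49,54): 5 bp
  [54,57): 3 bp
  [57,73): 16 bp
  [73,84): 11 bp
  [84,87): 3 bp
  [87,92): 5 bp
  [92,101): 9 bp
  [101,110): 9 bp
  [110,120): 10 bp
  [120,145): 25 bp
  [145,151): 6 bp
  [151,159): 8 bp
  [159,169): 10 bp
  [169,173): 4 bp
  [173,194): 21 bp
  [194,206): 12 bp
  [206,215): 9 bp
  [215,221): 6 bp
  [221,242): 21 bp

[3,3,4,5,5,6,6,6,6,6,8,8,9,9,9,10,10,10,11,12,13,16,21,21,25]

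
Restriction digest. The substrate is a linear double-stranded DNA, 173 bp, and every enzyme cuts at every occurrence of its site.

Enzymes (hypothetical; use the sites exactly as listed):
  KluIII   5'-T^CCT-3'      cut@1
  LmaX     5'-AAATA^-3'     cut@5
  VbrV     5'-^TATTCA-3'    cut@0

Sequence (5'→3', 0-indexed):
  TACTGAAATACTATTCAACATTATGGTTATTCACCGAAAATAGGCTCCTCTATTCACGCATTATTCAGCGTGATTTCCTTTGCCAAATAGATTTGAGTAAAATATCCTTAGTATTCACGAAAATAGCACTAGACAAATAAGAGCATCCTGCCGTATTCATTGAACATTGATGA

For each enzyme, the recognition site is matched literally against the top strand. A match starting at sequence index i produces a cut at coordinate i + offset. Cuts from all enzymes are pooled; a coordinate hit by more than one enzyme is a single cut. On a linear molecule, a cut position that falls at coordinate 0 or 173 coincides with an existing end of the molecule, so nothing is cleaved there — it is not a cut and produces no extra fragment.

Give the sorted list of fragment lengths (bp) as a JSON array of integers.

[1,1,4,4,6,7,7,10,11,13,14,14,15,15,15,16,20]

Per-enzyme occurrences:
  KluIII TCCT/1: at [45, 75, 104, 145] ⇒ [46, 76, 105, 146]
  LmaX AAATA/5: at [5, 37, 84, 99, 120, 134] ⇒ [10, 42, 89, 104, 125, 139]
  VbrV TATTCA/0: at [11, 27, 50, 61, 111, 153] ⇒ [11, 27, 50, 61, 111, 153]

Pooled cuts: [10, 11, 27, 42, 46, 50, 61, 76, 89, 104, 105, 111, 125, 139, 146, 153]

Fragments:
  [0,10): 10 bp
  [10,11): 1 bp
  [11,27): 16 bp
  [27,42): 15 bp
  [42,46): 4 bp
  [46,50): 4 bp
  [50,61): 11 bp
  [61,76): 15 bp
  [76,89): 13 bp
  [89,104): 15 bp
  [104,105): 1 bp
  [105,111): 6 bp
  [111,125): 14 bp
  [125,139): 14 bp
  [139,146): 7 bp
  [146,153): 7 bp
  [153,173): 20 bp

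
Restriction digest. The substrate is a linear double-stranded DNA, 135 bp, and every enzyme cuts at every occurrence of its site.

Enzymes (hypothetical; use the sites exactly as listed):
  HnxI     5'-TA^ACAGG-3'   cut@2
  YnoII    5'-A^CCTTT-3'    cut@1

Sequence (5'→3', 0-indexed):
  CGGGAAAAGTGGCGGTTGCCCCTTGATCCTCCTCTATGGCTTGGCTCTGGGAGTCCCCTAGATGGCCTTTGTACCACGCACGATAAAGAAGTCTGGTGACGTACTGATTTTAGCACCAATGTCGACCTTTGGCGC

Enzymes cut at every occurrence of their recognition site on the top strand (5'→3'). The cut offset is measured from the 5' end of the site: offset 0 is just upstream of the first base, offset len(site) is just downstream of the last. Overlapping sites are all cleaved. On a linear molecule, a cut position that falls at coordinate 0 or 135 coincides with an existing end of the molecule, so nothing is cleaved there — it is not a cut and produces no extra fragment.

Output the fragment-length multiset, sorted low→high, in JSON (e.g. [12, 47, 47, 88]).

Scan for sites:
  HnxI (TAACAGG, off=2): no sites
  YnoII ACCTTT/1: at [124] ⇒ [125]

Pooled cuts: [125]

Fragments:
  [0,125): 125 bp
  [125,135): 10 bp

[10,125]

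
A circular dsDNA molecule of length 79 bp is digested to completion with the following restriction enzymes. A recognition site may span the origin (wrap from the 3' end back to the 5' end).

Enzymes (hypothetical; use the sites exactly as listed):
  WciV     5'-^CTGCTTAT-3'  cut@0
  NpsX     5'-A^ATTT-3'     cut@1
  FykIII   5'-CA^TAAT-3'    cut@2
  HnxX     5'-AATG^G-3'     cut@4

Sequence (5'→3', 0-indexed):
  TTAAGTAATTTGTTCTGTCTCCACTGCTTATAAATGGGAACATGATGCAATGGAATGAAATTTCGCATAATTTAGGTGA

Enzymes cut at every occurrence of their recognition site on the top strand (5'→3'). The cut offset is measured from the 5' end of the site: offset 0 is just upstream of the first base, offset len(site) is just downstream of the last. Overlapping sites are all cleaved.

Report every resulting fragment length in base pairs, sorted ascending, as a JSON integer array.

[2,7,8,13,16,16,17]

Scan for sites:
  WciV (CTGCTTAT, off=0): starts [23] → cuts [23]
  NpsX (AATTT, off=1): starts [6, 58, 68] → cuts [7, 59, 69]
  FykIII (CATAAT, off=2): starts [65] → cuts [67]
  HnxX (AATGG, off=4): starts [32, 48] → cuts [36, 52]

All cut coordinates (distinct, sorted): [7, 23, 36, 52, 59, 67, 69]

Fragment lengths:
  7→23: 16 bp
  23→36: 13 bp
  36→52: 16 bp
  52→59: 7 bp
  59→67: 8 bp
  67→69: 2 bp
  69→7 (wrap): 79-69+7 = 17 bp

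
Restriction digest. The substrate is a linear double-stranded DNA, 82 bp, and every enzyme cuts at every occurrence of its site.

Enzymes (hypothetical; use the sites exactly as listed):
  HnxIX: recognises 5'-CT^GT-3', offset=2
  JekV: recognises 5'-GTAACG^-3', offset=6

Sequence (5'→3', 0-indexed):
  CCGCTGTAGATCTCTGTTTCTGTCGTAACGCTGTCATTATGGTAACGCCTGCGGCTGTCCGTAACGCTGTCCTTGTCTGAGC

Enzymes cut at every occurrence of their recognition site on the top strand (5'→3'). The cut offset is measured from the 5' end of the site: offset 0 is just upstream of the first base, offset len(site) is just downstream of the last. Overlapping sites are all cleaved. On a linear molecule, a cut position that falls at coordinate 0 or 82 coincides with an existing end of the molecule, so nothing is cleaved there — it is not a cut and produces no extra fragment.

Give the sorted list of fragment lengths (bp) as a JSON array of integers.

[2,2,5,6,9,9,10,10,14,15]

Site scan:
  HnxIX CTGT/2: at [3, 13, 19, 30, 54, 66] ⇒ [5, 15, 21, 32, 56, 68]
  JekV GTAACG/6: at [24, 41, 60] ⇒ [30, 47, 66]

Pooled cuts: [5, 15, 21, 30, 32, 47, 56, 66, 68]

Fragment lengths:
  [0,5): 5 bp
  [5,15): 10 bp
  [15,21): 6 bp
  [21,30): 9 bp
  [30,32): 2 bp
  [32,47): 15 bp
  [47,56): 9 bp
  [56,66): 10 bp
  [66,68): 2 bp
  [68,82): 14 bp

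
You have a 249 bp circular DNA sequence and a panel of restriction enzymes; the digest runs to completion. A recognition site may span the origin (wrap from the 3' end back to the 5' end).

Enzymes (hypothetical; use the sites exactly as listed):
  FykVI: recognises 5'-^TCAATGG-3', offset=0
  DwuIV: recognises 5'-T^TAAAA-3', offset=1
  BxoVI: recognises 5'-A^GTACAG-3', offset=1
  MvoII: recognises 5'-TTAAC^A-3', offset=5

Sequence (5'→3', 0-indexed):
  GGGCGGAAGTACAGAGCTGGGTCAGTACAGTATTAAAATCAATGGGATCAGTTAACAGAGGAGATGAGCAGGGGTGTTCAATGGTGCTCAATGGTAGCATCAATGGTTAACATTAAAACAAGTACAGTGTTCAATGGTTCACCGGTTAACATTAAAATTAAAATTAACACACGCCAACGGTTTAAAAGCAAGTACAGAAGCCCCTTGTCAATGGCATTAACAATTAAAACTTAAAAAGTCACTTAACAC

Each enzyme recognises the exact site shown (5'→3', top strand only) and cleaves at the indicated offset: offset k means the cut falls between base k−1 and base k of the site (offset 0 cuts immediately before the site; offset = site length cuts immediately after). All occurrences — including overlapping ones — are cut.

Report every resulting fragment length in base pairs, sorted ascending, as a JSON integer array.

Site scan:
  FykVI (TCAATGG, off=0): starts [38, 77, 87, 99, 130, 207] → cuts [38, 77, 87, 99, 130, 207]
  DwuIV (TTAAAA, off=1): starts [32, 112, 151, 157, 181, 223, 230] → cuts [33, 113, 152, 158, 182, 224, 231]
  BxoVI (AGTACAG, off=1): starts [7, 23, 120, 190] → cuts [8, 24, 121, 191]
  MvoII (TTAACA, off=5): starts [51, 106, 145, 163, 216, 242] → cuts [56, 111, 150, 168, 221, 247]

All cut coordinates (distinct, sorted): [8, 24, 33, 38, 56, 77, 87, 99, 111, 113, 121, 130, 150, 152, 158, 168, 182, 191, 207, 221, 224, 231, 247]

Fragment lengths:
  8→24: 16 bp
  24→33: 9 bp
  33→38: 5 bp
  38→56: 18 bp
  56→77: 21 bp
  77→87: 10 bp
  87→99: 12 bp
  99→111: 12 bp
  111→113: 2 bp
  113→121: 8 bp
  121→130: 9 bp
  130→150: 20 bp
  150→152: 2 bp
  152→158: 6 bp
  158→168: 10 bp
  168→182: 14 bp
  182→191: 9 bp
  191→207: 16 bp
  207→221: 14 bp
  221→224: 3 bp
  224→231: 7 bp
  231→247: 16 bp
  247→8 (wrap): 249-247+8 = 10 bp

[2,2,3,5,6,7,8,9,9,9,10,10,10,12,12,14,14,16,16,16,18,20,21]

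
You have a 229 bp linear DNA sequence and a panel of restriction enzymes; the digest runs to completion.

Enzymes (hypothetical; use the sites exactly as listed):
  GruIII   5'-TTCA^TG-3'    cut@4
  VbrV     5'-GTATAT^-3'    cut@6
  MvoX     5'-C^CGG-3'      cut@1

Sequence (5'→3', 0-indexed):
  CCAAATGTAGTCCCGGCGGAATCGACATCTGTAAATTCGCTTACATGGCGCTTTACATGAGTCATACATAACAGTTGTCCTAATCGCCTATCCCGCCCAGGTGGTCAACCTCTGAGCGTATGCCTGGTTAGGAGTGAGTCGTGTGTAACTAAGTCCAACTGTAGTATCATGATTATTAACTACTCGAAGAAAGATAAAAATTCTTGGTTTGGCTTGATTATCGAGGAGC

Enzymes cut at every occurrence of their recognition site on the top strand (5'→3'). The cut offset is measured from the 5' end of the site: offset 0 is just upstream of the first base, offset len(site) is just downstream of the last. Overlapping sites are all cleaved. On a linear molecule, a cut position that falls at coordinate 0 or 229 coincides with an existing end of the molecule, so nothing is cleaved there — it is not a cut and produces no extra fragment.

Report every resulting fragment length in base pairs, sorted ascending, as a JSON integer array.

[13,216]

Scan for sites:
  GruIII (TTCATG, off=4): no sites
  VbrV (GTATAT, off=6): no sites
  MvoX CCGG/1: at [12] ⇒ [13]

Pooled cuts: [13]

Fragments:
  [0,13): 13 bp
  [13,229): 216 bp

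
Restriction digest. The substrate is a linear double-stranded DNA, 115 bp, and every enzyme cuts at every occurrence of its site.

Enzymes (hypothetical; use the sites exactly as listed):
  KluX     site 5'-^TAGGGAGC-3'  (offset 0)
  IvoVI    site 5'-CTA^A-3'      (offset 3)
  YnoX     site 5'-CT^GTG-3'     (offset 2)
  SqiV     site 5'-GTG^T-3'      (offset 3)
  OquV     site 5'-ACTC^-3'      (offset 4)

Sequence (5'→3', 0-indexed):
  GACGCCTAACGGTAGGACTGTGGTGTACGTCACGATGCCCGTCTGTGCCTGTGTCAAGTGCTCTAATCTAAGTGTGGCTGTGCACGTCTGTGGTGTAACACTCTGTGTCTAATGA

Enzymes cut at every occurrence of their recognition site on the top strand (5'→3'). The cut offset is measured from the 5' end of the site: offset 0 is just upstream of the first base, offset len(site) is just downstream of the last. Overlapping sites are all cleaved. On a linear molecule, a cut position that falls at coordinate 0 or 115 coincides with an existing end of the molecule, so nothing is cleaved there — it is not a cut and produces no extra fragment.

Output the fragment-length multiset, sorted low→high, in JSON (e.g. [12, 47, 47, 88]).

[1,3,3,4,4,4,5,5,6,6,6,8,8,10,11,12,19]

Scan for sites:
  KluX (TAGGGAGC, off=0): no sites
  IvoVI (CTAA, off=3): starts [5, 62, 67, 108] → cuts [8, 65, 70, 111]
  YnoX (CTGTG, off=2): starts [17, 42, 48, 77, 87, 102] → cuts [19, 44, 50, 79, 89, 104]
  SqiV (GTGT, off=3): starts [22, 50, 71, 92, 104] → cuts [25, 53, 74, 95, 107]
  OquV (ACTC, off=4): starts [99] → cuts [103]

All cut coordinates (distinct, sorted): [8, 19, 25, 44, 50, 53, 65, 70, 74, 79, 89, 95, 103, 104, 107, 111]

Fragment lengths:
  [0,8): 8 bp
  [8,19): 11 bp
  [19,25): 6 bp
  [25,44): 19 bp
  [44,50): 6 bp
  [50,53): 3 bp
  [53,65): 12 bp
  [65,70): 5 bp
  [70,74): 4 bp
  [74,79): 5 bp
  [79,89): 10 bp
  [89,95): 6 bp
  [95,103): 8 bp
  [103,104): 1 bp
  [104,107): 3 bp
  [107,111): 4 bp
  [111,115): 4 bp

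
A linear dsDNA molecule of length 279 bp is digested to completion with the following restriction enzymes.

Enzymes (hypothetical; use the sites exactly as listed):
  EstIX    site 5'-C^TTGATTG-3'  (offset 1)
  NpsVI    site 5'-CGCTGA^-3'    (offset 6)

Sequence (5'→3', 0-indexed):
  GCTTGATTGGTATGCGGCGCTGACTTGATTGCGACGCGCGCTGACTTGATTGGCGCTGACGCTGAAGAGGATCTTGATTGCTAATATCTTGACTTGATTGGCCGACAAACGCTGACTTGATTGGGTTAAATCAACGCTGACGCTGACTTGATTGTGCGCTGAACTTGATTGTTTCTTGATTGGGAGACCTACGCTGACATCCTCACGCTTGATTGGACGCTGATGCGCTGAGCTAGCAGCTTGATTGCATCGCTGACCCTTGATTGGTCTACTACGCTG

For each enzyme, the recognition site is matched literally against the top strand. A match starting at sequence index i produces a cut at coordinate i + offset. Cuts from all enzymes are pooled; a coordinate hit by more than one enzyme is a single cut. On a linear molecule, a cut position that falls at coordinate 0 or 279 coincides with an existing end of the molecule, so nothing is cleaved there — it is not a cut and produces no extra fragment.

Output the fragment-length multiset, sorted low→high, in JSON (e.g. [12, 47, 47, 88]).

Site scan:
  EstIX CTTGATTG/1: at [1, 23, 44, 72, 92, 115, 146, 163, 174, 207, 239, 258] ⇒ [2, 24, 45, 73, 93, 116, 147, 164, 175, 208, 240, 259]
  NpsVI CGCTGA/6: at [17, 38, 53, 59, 109, 134, 140, 156, 191, 217, 225, 250] ⇒ [23, 44, 59, 65, 115, 140, 146, 162, 197, 223, 231, 256]

Pooled cuts: [2, 23, 24, 44, 45, 59, 65, 73, 93, 115, 116, 140, 146, 147, 162, 164, 175, 197, 208, 223, 231, 240, 256, 259]

Fragments:
  [0,2): 2 bp
  [2,23): 21 bp
  [23,24): 1 bp
  [24,44): 20 bp
  [44,45): 1 bp
  [45,59): 14 bp
  [59,65): 6 bp
  [65,73): 8 bp
  [73,93): 20 bp
  [93,115): 22 bp
  [115,116): 1 bp
  [116,140): 24 bp
  [140,146): 6 bp
  [146,147): 1 bp
  [147,162): 15 bp
  [162,164): 2 bp
  [164,175): 11 bp
  [175,197): 22 bp
  [197,208): 11 bp
  [208,223): 15 bp
  [223,231): 8 bp
  [231,240): 9 bp
  [240,256): 16 bp
  [256,259): 3 bp
  [259,279): 20 bp

[1,1,1,1,2,2,3,6,6,8,8,9,11,11,14,15,15,16,20,20,20,21,22,22,24]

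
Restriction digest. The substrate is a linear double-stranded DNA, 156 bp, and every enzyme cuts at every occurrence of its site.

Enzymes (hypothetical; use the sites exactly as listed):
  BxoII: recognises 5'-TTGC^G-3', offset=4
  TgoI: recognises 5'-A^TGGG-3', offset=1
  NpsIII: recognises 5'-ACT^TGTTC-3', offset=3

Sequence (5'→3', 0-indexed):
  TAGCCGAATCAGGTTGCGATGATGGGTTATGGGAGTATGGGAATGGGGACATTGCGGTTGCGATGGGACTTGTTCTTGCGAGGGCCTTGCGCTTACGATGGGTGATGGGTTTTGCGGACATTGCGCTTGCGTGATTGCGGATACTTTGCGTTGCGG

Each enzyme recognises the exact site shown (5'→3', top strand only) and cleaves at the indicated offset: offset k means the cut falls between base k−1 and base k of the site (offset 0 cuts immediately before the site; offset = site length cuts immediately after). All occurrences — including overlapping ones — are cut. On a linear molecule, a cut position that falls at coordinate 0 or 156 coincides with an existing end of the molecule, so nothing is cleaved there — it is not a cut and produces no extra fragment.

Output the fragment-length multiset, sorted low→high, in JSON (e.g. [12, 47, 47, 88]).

Per-enzyme occurrences:
  BxoII (TTGCG, off=4): starts [13, 51, 57, 75, 86, 111, 120, 126, 134, 145, 150] → cuts [17, 55, 61, 79, 90, 115, 124, 130, 138, 149, 154]
  TgoI (ATGGG, off=1): starts [21, 28, 36, 42, 62, 97, 104] → cuts [22, 29, 37, 43, 63, 98, 105]
  NpsIII (ACTTGTTC, off=3): starts [67] → cuts [70]

All cut coordinates (distinct, sorted): [17, 22, 29, 37, 43, 55, 61, 63, 70, 79, 90, 98, 105, 115, 124, 130, 138, 149, 154]

Fragment lengths:
  [0,17): 17 bp
  [17,22): 5 bp
  [22,29): 7 bp
  [29,37): 8 bp
  [37,43): 6 bp
  [43,55): 12 bp
  [55,61): 6 bp
  [61,63): 2 bp
  [63,70): 7 bp
  [70,79): 9 bp
  [79,90): 11 bp
  [90,98): 8 bp
  [98,105): 7 bp
  [105,115): 10 bp
  [115,124): 9 bp
  [124,130): 6 bp
  [130,138): 8 bp
  [138,149): 11 bp
  [149,154): 5 bp
  [154,156): 2 bp

[2,2,5,5,6,6,6,7,7,7,8,8,8,9,9,10,11,11,12,17]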